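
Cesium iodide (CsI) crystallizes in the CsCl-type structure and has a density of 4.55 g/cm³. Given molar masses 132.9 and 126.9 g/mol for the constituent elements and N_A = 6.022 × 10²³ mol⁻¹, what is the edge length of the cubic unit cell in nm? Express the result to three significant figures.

M(CsI) = 259.8 g/mol; Z = 1 formula unit per cell.
a³ = Z·M/(N_A·ρ) = 1 × 259.8 / (6.022 × 10²³ × 4.55) = 9.482 × 10^-23 cm³, so a = 4.560 × 10^-8 cm = 0.456 nm.

0.456 nm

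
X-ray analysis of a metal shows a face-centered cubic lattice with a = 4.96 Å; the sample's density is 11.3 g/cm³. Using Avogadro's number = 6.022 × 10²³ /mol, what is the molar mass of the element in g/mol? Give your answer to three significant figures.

208 g/mol

An FCC cell has Z = 4 atoms; a = 4.960 × 10^-8 cm.
M = ρ·N_A·a³/Z = 11.3 × 6.022 × 10²³ × 1.220 × 10^-22 / 4 = 208 g/mol.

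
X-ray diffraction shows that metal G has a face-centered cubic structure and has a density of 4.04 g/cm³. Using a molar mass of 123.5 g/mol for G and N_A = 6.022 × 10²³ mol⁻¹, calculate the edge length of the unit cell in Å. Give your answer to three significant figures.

With Z = 4 atoms per FCC cell, a³ = Z·M/(N_A·ρ) = 4 × 123.5 / (6.022 × 10²³ × 4.040 g/cm³) = 2.031 × 10^-22 cm³.
a = (2.031 × 10^-22)^(1/3) = 5.878 × 10^-8 cm = 5.88 Å.

5.88 Å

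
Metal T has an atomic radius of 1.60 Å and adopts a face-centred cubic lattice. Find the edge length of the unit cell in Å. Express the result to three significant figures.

In an FCC lattice, atoms touch along the face diagonal, so √2·a = 4r.
a = 4r/√2 = 4 × 1.60 / 1.4142 = 4.53 Å.

4.53 Å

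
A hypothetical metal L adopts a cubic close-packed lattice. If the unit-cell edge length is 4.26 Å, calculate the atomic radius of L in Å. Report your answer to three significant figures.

In an FCC lattice, atoms touch along the face diagonal, so √2·a = 4r.
r = √2·a/4 = 1.4142 × 4.26 / 4 = 1.51 Å.

1.51 Å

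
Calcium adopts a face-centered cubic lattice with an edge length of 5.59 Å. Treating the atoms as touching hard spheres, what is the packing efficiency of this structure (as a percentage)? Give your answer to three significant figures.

In an FCC lattice atoms touch along the face diagonal, so √2·a = 4r, so r = 0.3536a = 1.976 Å.
Packing fraction = Z·(4/3)πr³ / a³ = 4 × (4/3)π × (1.976)³ / (5.59)³ = 0.7405 = 74.0%.

74.0%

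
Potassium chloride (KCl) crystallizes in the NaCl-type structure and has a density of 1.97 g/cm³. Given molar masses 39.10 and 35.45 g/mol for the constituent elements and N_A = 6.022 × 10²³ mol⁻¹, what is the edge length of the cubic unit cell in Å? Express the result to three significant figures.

M(KCl) = 74.55 g/mol; Z = 4 formula units per cell.
a³ = Z·M/(N_A·ρ) = 4 × 74.55 / (6.022 × 10²³ × 1.97) = 2.514 × 10^-22 cm³, so a = 6.311 × 10^-8 cm = 6.31 Å.

6.31 Å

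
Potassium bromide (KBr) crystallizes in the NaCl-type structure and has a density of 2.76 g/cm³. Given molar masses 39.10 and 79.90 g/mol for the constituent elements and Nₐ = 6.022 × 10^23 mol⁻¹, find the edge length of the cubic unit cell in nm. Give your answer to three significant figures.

M(KBr) = 119.0 g/mol; Z = 4 formula units per cell.
a³ = Z·M/(N_A·ρ) = 4 × 119.0 / (6.022 × 10²³ × 2.76) = 2.864 × 10^-22 cm³, so a = 6.592 × 10^-8 cm = 0.659 nm.

0.659 nm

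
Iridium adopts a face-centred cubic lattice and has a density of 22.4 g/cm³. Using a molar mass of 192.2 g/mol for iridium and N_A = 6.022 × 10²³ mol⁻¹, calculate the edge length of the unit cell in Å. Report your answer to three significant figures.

3.85 Å

With Z = 4 atoms per FCC cell, a³ = Z·M/(N_A·ρ) = 4 × 192.2 / (6.022 × 10²³ × 22.40 g/cm³) = 5.699 × 10^-23 cm³.
a = (5.699 × 10^-23)^(1/3) = 3.848 × 10^-8 cm = 3.85 Å.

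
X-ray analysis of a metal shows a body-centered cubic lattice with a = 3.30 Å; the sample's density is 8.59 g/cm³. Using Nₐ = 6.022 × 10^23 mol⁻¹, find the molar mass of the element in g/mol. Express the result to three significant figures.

A BCC cell has Z = 2 atoms; a = 3.300 × 10^-8 cm.
M = ρ·N_A·a³/Z = 8.59 × 6.022 × 10²³ × 3.594 × 10^-23 / 2 = 92.9 g/mol.

92.9 g/mol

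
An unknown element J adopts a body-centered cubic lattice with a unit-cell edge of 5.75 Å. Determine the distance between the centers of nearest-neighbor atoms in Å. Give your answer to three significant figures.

4.98 Å

In a BCC structure, atoms touch along the body diagonal, so √3·a = 4r; the nearest-neighbor distance equals 2r = 0.8660·a.
d = 0.8660 × 5.75 = 4.98 Å.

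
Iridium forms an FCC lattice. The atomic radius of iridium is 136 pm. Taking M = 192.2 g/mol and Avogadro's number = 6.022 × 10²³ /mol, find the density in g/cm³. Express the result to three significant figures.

22.4 g/cm³

In an FCC lattice, atoms touch along the face diagonal, so √2·a = 4r, giving a = 384.7 pm = 3.847 × 10^-8 cm.
With Z = 4, ρ = Z·M/(N_A·a³) = 4 × 192.2 / (6.022 × 10²³ × 5.692 × 10^-23) = 22.43 g/cm³.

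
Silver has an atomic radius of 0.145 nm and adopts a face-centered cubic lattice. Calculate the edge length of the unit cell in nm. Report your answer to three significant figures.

0.410 nm

In an FCC lattice, atoms touch along the face diagonal, so √2·a = 4r.
a = 4r/√2 = 4 × 0.145 / 1.4142 = 0.410 nm.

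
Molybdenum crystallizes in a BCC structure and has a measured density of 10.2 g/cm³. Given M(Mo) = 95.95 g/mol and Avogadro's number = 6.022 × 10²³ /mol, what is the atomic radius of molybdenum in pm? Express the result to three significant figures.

For a BCC cell (Z = 2), a³ = Z·M/(N_A·ρ) = 2 × 95.95 / (6.022 × 10²³ × 10.20) = 3.124 × 10^-23 cm³, so a = 3.150 × 10^-8 cm = 315.0 pm.
Atoms touch along the body diagonal, so √3·a = 4r, so r = 0.4330 × a = 136 pm.

136 pm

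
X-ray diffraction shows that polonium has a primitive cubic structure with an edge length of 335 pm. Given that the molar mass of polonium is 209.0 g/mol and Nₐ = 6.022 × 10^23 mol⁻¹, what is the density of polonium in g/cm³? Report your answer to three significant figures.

9.23 g/cm³

A simple cubic unit cell contains Z = 1 atom.
Cell volume: a³ = (335 pm)³ = (3.350 × 10^-8 cm)³ = 3.760 × 10^-23 cm³.
ρ = Z·M/(N_A·a³) = 1 × 209.0 / (6.022 × 10²³ × 3.760 × 10^-23) = 9.231 g/cm³.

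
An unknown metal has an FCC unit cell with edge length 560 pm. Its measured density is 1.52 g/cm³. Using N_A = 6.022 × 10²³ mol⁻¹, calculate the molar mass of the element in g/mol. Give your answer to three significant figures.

An FCC cell has Z = 4 atoms; a = 5.600 × 10^-8 cm.
M = ρ·N_A·a³/Z = 1.52 × 6.022 × 10²³ × 1.756 × 10^-22 / 4 = 40.2 g/mol.

40.2 g/mol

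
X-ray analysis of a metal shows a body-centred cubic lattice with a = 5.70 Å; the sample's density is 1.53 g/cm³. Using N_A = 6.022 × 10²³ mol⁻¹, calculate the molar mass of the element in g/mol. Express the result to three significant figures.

85.3 g/mol

A BCC cell has Z = 2 atoms; a = 5.700 × 10^-8 cm.
M = ρ·N_A·a³/Z = 1.53 × 6.022 × 10²³ × 1.852 × 10^-22 / 2 = 85.3 g/mol.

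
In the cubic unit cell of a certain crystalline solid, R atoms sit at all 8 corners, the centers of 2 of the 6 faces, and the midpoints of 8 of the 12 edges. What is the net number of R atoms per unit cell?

4

Corner atoms are shared by 8 cells (1/8 each), face atoms by 2 (1/2 each), edge atoms by 4 (1/4 each).
Net atoms = 8 × 1/8 + 2 × 1/2 + 8 × 1/4 = 1 + 1 + 2 = 4.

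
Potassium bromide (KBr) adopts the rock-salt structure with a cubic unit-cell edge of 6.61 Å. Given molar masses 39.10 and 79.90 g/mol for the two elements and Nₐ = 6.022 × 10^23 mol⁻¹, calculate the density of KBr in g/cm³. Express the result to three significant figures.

The rock-salt structure contains Z = 4 formula units per cell; M(KBr) = 39.10 + 79.90 = 119.0 g/mol.
a³ = (6.610 × 10^-8 cm)³ = 2.888 × 10^-22 cm³.
ρ = 4 × 119.0 / (6.022 × 10²³ × 2.888 × 10^-22) = 2.737 g/cm³.

2.74 g/cm³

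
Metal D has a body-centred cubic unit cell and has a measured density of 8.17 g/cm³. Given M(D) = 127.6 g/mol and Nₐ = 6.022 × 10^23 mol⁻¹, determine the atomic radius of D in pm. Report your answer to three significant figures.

161 pm

For a BCC cell (Z = 2), a³ = Z·M/(N_A·ρ) = 2 × 127.6 / (6.022 × 10²³ × 8.170) = 5.187 × 10^-23 cm³, so a = 3.729 × 10^-8 cm = 372.9 pm.
Atoms touch along the body diagonal, so √3·a = 4r, so r = 0.4330 × a = 161 pm.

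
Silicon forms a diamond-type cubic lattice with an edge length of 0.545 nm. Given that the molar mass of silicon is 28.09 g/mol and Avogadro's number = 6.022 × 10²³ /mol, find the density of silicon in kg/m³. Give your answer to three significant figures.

A diamond cubic unit cell contains Z = 8 atoms.
Cell volume: a³ = (0.545 nm)³ = (5.450 × 10^-8 cm)³ = 1.619 × 10^-22 cm³.
ρ = Z·M/(N_A·a³) = 8 × 28.09 / (6.022 × 10²³ × 1.619 × 10^-22) = 2.305 g/cm³ = 2310 kg/m³.

2310 kg/m³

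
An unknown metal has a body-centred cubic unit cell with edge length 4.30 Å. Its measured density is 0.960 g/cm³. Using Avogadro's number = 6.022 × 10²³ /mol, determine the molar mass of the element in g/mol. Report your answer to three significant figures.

A BCC cell has Z = 2 atoms; a = 4.300 × 10^-8 cm.
M = ρ·N_A·a³/Z = 0.960 × 6.022 × 10²³ × 7.951 × 10^-23 / 2 = 23.0 g/mol.

23.0 g/mol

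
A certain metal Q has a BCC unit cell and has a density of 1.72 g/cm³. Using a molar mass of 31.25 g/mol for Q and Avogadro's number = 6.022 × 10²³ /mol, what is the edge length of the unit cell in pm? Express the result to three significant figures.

With Z = 2 atoms per BCC cell, a³ = Z·M/(N_A·ρ) = 2 × 31.25 / (6.022 × 10²³ × 1.720 g/cm³) = 6.034 × 10^-23 cm³.
a = (6.034 × 10^-23)^(1/3) = 3.922 × 10^-8 cm = 392 pm.

392 pm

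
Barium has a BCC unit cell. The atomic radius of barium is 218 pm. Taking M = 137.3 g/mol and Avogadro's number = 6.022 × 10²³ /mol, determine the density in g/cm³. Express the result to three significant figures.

In a BCC lattice, atoms touch along the body diagonal, so √3·a = 4r, giving a = 503.4 pm = 5.034 × 10^-8 cm.
With Z = 2, ρ = Z·M/(N_A·a³) = 2 × 137.3 / (6.022 × 10²³ × 1.276 × 10^-22) = 3.573 g/cm³.

3.57 g/cm³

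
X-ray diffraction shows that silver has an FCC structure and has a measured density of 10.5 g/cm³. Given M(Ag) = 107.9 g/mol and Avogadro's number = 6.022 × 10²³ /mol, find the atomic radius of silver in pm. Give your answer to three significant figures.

144 pm

For an FCC cell (Z = 4), a³ = Z·M/(N_A·ρ) = 4 × 107.9 / (6.022 × 10²³ × 10.50) = 6.826 × 10^-23 cm³, so a = 4.087 × 10^-8 cm = 408.7 pm.
Atoms touch along the face diagonal, so √2·a = 4r, so r = 0.3536 × a = 144 pm.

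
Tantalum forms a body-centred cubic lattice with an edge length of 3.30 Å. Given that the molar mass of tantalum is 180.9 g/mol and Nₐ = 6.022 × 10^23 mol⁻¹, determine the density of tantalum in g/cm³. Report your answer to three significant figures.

A BCC unit cell contains Z = 2 atoms.
Cell volume: a³ = (3.30 Å)³ = (3.300 × 10^-8 cm)³ = 3.594 × 10^-23 cm³.
ρ = Z·M/(N_A·a³) = 2 × 180.9 / (6.022 × 10²³ × 3.594 × 10^-23) = 16.72 g/cm³.

16.7 g/cm³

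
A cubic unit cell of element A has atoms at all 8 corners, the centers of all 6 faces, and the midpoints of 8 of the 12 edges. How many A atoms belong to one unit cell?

6

Corner atoms are shared by 8 cells (1/8 each), face atoms by 2 (1/2 each), edge atoms by 4 (1/4 each).
Net atoms = 8 × 1/8 + 6 × 1/2 + 8 × 1/4 = 1 + 3 + 2 = 6.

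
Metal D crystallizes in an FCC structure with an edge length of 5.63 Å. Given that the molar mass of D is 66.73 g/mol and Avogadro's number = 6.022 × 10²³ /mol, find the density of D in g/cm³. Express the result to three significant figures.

An FCC unit cell contains Z = 4 atoms.
Cell volume: a³ = (5.63 Å)³ = (5.630 × 10^-8 cm)³ = 1.785 × 10^-22 cm³.
ρ = Z·M/(N_A·a³) = 4 × 66.73 / (6.022 × 10²³ × 1.785 × 10^-22) = 2.484 g/cm³.

2.48 g/cm³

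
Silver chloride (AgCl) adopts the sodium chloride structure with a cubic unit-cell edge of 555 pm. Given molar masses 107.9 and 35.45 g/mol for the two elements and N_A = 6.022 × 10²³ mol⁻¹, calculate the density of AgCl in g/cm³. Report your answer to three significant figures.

5.57 g/cm³

The sodium chloride structure contains Z = 4 formula units per cell; M(AgCl) = 107.9 + 35.45 = 143.35 g/mol.
a³ = (5.550 × 10^-8 cm)³ = 1.710 × 10^-22 cm³.
ρ = 4 × 143.35 / (6.022 × 10²³ × 1.710 × 10^-22) = 5.570 g/cm³.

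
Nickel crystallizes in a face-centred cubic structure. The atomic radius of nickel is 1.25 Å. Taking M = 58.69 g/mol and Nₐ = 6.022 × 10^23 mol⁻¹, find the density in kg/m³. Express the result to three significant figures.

In an FCC lattice, atoms touch along the face diagonal, so √2·a = 4r, giving a = 3.536 Å = 3.536 × 10^-8 cm.
With Z = 4, ρ = Z·M/(N_A·a³) = 4 × 58.69 / (6.022 × 10²³ × 4.419 × 10^-23) = 8.821 g/cm³ = 8820 kg/m³.

8820 kg/m³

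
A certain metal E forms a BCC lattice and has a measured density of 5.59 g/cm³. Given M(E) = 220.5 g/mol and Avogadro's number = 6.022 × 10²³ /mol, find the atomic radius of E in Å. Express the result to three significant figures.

For a BCC cell (Z = 2), a³ = Z·M/(N_A·ρ) = 2 × 220.5 / (6.022 × 10²³ × 5.590) = 1.310 × 10^-22 cm³, so a = 5.079 × 10^-8 cm = 5.079 Å.
Atoms touch along the body diagonal, so √3·a = 4r, so r = 0.4330 × a = 2.20 Å.

2.20 Å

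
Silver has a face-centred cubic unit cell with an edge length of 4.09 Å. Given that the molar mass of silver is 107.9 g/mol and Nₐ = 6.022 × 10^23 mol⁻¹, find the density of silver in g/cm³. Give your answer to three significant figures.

10.5 g/cm³

An FCC unit cell contains Z = 4 atoms.
Cell volume: a³ = (4.09 Å)³ = (4.090 × 10^-8 cm)³ = 6.842 × 10^-23 cm³.
ρ = Z·M/(N_A·a³) = 4 × 107.9 / (6.022 × 10²³ × 6.842 × 10^-23) = 10.48 g/cm³.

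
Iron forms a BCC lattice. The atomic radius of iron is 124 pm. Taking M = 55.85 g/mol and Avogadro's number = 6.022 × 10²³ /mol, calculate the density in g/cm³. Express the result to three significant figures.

7.90 g/cm³

In a BCC lattice, atoms touch along the body diagonal, so √3·a = 4r, giving a = 286.4 pm = 2.864 × 10^-8 cm.
With Z = 2, ρ = Z·M/(N_A·a³) = 2 × 55.85 / (6.022 × 10²³ × 2.348 × 10^-23) = 7.899 g/cm³.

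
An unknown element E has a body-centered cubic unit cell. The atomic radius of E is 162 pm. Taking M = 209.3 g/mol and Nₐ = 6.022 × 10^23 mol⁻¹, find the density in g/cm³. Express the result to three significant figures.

In a BCC lattice, atoms touch along the body diagonal, so √3·a = 4r, giving a = 374.1 pm = 3.741 × 10^-8 cm.
With Z = 2, ρ = Z·M/(N_A·a³) = 2 × 209.3 / (6.022 × 10²³ × 5.237 × 10^-23) = 13.27 g/cm³.

13.3 g/cm³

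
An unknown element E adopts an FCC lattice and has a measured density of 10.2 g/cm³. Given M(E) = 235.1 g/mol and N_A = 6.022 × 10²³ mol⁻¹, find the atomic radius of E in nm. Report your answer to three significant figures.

0.189 nm

For an FCC cell (Z = 4), a³ = Z·M/(N_A·ρ) = 4 × 235.1 / (6.022 × 10²³ × 10.20) = 1.531 × 10^-22 cm³, so a = 5.350 × 10^-8 cm = 0.5350 nm.
Atoms touch along the face diagonal, so √2·a = 4r, so r = 0.3536 × a = 0.189 nm.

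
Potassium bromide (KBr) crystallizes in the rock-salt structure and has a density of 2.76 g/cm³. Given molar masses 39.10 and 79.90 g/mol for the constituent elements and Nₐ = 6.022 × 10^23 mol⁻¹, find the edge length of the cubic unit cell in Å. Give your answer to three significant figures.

6.59 Å

M(KBr) = 119.0 g/mol; Z = 4 formula units per cell.
a³ = Z·M/(N_A·ρ) = 4 × 119.0 / (6.022 × 10²³ × 2.76) = 2.864 × 10^-22 cm³, so a = 6.592 × 10^-8 cm = 6.59 Å.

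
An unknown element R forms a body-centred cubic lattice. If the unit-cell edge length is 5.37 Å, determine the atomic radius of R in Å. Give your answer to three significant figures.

In a BCC lattice, atoms touch along the body diagonal, so √3·a = 4r.
r = √3·a/4 = 1.7321 × 5.37 / 4 = 2.33 Å.

2.33 Å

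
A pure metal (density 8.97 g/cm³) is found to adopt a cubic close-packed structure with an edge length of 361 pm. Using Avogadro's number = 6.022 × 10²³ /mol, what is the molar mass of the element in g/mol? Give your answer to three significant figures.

63.5 g/mol

An FCC cell has Z = 4 atoms; a = 3.610 × 10^-8 cm.
M = ρ·N_A·a³/Z = 8.97 × 6.022 × 10²³ × 4.705 × 10^-23 / 4 = 63.5 g/mol.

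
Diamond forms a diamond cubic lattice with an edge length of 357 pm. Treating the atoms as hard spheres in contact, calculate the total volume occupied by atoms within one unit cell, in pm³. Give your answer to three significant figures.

In a diamond cubic lattice nearest neighbors lie along the body diagonal with √3·a = 8r, so r = 0.2165a = 77.29 pm.
V_atoms = Z × (4/3)πr³ = 8 × (4/3)π × (77.29)³ = 1.55 × 10^7 pm³.

1.55 × 10^7 pm³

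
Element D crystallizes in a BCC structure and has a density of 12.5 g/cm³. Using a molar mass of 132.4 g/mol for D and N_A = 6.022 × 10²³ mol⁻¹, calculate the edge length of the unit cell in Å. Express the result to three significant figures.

3.28 Å

With Z = 2 atoms per BCC cell, a³ = Z·M/(N_A·ρ) = 2 × 132.4 / (6.022 × 10²³ × 12.50 g/cm³) = 3.518 × 10^-23 cm³.
a = (3.518 × 10^-23)^(1/3) = 3.277 × 10^-8 cm = 3.28 Å.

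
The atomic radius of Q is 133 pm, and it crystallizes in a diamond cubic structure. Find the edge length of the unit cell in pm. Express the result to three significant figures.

In a diamond cubic lattice, nearest neighbors lie along the body diagonal with √3·a = 8r.
a = 8r/√3 = 8 × 133 / 1.7321 = 614 pm.

614 pm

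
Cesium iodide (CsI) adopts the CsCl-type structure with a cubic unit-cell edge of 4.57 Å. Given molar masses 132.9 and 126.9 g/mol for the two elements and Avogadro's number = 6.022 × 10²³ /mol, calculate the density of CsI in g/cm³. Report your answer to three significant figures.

The CsCl-type structure contains Z = 1 formula unit per cell; M(CsI) = 132.9 + 126.9 = 259.8 g/mol.
a³ = (4.570 × 10^-8 cm)³ = 9.544 × 10^-23 cm³.
ρ = 1 × 259.8 / (6.022 × 10²³ × 9.544 × 10^-23) = 4.520 g/cm³.

4.52 g/cm³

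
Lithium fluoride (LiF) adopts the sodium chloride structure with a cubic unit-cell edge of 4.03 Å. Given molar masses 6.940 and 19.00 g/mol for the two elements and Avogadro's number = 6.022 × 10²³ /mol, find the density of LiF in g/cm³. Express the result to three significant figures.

2.63 g/cm³

The sodium chloride structure contains Z = 4 formula units per cell; M(LiF) = 6.940 + 19.00 = 25.94 g/mol.
a³ = (4.030 × 10^-8 cm)³ = 6.545 × 10^-23 cm³.
ρ = 4 × 25.94 / (6.022 × 10²³ × 6.545 × 10^-23) = 2.633 g/cm³.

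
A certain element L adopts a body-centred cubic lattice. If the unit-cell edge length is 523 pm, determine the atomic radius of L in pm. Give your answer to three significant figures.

226 pm

In a BCC lattice, atoms touch along the body diagonal, so √3·a = 4r.
r = √3·a/4 = 1.7321 × 523 / 4 = 226 pm.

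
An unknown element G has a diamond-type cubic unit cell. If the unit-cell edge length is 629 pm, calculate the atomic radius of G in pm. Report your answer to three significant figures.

136 pm

In a diamond cubic lattice, nearest neighbors lie along the body diagonal with √3·a = 8r.
r = √3·a/8 = 1.7321 × 629 / 8 = 136 pm.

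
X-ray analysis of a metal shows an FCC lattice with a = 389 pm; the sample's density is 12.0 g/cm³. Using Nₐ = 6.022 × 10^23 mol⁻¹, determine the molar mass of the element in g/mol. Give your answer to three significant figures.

An FCC cell has Z = 4 atoms; a = 3.890 × 10^-8 cm.
M = ρ·N_A·a³/Z = 12.0 × 6.022 × 10²³ × 5.886 × 10^-23 / 4 = 106 g/mol.

106 g/mol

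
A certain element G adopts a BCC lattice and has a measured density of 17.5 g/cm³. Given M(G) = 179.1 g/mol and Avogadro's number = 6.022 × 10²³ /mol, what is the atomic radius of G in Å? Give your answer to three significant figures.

1.40 Å

For a BCC cell (Z = 2), a³ = Z·M/(N_A·ρ) = 2 × 179.1 / (6.022 × 10²³ × 17.50) = 3.399 × 10^-23 cm³, so a = 3.239 × 10^-8 cm = 3.239 Å.
Atoms touch along the body diagonal, so √3·a = 4r, so r = 0.4330 × a = 1.40 Å.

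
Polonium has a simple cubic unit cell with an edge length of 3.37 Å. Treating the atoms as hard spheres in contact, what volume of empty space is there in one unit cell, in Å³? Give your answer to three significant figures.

In a simple cubic lattice atoms touch along the cell edge, so a = 2r, so r = 0.5000a = 1.685 Å.
V_cell = a³ = 38.27 Å³; V_atoms = 1 × (4/3)πr³ = 20.04 Å³.
Empty space = 38.27 − 20.04 = 18.2 Å³.

18.2 Å³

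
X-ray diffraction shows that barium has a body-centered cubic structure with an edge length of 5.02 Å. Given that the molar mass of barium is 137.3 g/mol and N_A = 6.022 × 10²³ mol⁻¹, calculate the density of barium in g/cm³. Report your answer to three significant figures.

3.60 g/cm³

A BCC unit cell contains Z = 2 atoms.
Cell volume: a³ = (5.02 Å)³ = (5.020 × 10^-8 cm)³ = 1.265 × 10^-22 cm³.
ρ = Z·M/(N_A·a³) = 2 × 137.3 / (6.022 × 10²³ × 1.265 × 10^-22) = 3.605 g/cm³.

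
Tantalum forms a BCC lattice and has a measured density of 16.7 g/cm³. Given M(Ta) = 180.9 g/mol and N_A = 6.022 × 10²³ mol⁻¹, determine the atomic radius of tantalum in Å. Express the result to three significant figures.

1.43 Å

For a BCC cell (Z = 2), a³ = Z·M/(N_A·ρ) = 2 × 180.9 / (6.022 × 10²³ × 16.70) = 3.598 × 10^-23 cm³, so a = 3.301 × 10^-8 cm = 3.301 Å.
Atoms touch along the body diagonal, so √3·a = 4r, so r = 0.4330 × a = 1.43 Å.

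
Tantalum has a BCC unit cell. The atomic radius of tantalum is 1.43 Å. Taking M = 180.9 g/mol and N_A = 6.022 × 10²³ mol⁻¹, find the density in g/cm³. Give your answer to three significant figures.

In a BCC lattice, atoms touch along the body diagonal, so √3·a = 4r, giving a = 3.302 Å = 3.302 × 10^-8 cm.
With Z = 2, ρ = Z·M/(N_A·a³) = 2 × 180.9 / (6.022 × 10²³ × 3.602 × 10^-23) = 16.68 g/cm³.

16.7 g/cm³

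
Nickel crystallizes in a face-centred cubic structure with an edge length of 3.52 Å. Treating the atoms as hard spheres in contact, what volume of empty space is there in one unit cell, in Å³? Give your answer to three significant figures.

11.3 Å³

In an FCC lattice atoms touch along the face diagonal, so √2·a = 4r, so r = 0.3536a = 1.245 Å.
V_cell = a³ = 43.61 Å³; V_atoms = 4 × (4/3)πr³ = 32.30 Å³.
Empty space = 43.61 − 32.30 = 11.3 Å³.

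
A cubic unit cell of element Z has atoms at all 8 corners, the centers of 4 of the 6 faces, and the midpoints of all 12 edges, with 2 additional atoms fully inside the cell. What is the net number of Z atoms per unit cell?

Corner atoms are shared by 8 cells (1/8 each), face atoms by 2 (1/2 each), edge atoms by 4 (1/4 each), interior atoms are unshared.
Net atoms = 8 × 1/8 + 4 × 1/2 + 12 × 1/4 + 2 = 1 + 2 + 3 + 2 = 8.

8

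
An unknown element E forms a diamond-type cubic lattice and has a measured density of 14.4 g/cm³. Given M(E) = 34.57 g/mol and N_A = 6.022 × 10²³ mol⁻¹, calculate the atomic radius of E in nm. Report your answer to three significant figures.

For a diamond cubic cell (Z = 8), a³ = Z·M/(N_A·ρ) = 8 × 34.57 / (6.022 × 10²³ × 14.40) = 3.189 × 10^-23 cm³, so a = 3.171 × 10^-8 cm = 0.3171 nm.
Nearest neighbors lie along the body diagonal with √3·a = 8r, so r = 0.2165 × a = 0.0687 nm.

0.0687 nm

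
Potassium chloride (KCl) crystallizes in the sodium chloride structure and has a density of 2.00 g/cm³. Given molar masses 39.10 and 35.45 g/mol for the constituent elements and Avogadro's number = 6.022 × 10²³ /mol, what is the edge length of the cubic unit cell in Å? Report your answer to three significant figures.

6.28 Å

M(KCl) = 74.55 g/mol; Z = 4 formula units per cell.
a³ = Z·M/(N_A·ρ) = 4 × 74.55 / (6.022 × 10²³ × 2.00) = 2.476 × 10^-22 cm³, so a = 6.279 × 10^-8 cm = 6.28 Å.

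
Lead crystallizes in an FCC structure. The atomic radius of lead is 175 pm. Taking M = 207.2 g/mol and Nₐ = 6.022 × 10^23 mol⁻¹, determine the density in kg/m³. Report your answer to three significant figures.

In an FCC lattice, atoms touch along the face diagonal, so √2·a = 4r, giving a = 495.0 pm = 4.950 × 10^-8 cm.
With Z = 4, ρ = Z·M/(N_A·a³) = 4 × 207.2 / (6.022 × 10²³ × 1.213 × 10^-22) = 11.35 g/cm³ = 11300 kg/m³.

11300 kg/m³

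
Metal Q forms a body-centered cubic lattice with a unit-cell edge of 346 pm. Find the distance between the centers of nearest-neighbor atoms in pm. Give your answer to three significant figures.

In a BCC structure, atoms touch along the body diagonal, so √3·a = 4r; the nearest-neighbor distance equals 2r = 0.8660·a.
d = 0.8660 × 346 = 300 pm.

300 pm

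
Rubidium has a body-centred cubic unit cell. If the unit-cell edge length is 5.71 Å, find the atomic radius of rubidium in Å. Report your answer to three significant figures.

2.47 Å

In a BCC lattice, atoms touch along the body diagonal, so √3·a = 4r.
r = √3·a/4 = 1.7321 × 5.71 / 4 = 2.47 Å.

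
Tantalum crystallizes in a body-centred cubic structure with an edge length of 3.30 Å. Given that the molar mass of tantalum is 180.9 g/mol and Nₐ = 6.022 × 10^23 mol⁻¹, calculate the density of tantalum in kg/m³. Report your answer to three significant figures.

A BCC unit cell contains Z = 2 atoms.
Cell volume: a³ = (3.30 Å)³ = (3.300 × 10^-8 cm)³ = 3.594 × 10^-23 cm³.
ρ = Z·M/(N_A·a³) = 2 × 180.9 / (6.022 × 10²³ × 3.594 × 10^-23) = 16.72 g/cm³ = 16700 kg/m³.

16700 kg/m³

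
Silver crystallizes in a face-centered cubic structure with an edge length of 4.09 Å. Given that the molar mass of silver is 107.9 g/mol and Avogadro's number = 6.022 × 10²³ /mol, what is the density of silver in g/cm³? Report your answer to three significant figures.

10.5 g/cm³

An FCC unit cell contains Z = 4 atoms.
Cell volume: a³ = (4.09 Å)³ = (4.090 × 10^-8 cm)³ = 6.842 × 10^-23 cm³.
ρ = Z·M/(N_A·a³) = 4 × 107.9 / (6.022 × 10²³ × 6.842 × 10^-23) = 10.48 g/cm³.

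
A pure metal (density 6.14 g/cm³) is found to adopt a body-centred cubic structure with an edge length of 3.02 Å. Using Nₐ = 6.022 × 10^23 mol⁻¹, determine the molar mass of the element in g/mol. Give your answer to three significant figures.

A BCC cell has Z = 2 atoms; a = 3.020 × 10^-8 cm.
M = ρ·N_A·a³/Z = 6.14 × 6.022 × 10²³ × 2.754 × 10^-23 / 2 = 50.9 g/mol.

50.9 g/mol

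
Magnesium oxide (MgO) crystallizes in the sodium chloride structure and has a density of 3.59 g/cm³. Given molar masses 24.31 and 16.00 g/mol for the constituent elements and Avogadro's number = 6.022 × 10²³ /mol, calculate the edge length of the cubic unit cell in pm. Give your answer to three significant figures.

M(MgO) = 40.31 g/mol; Z = 4 formula units per cell.
a³ = Z·M/(N_A·ρ) = 4 × 40.31 / (6.022 × 10²³ × 3.59) = 7.458 × 10^-23 cm³, so a = 4.209 × 10^-8 cm = 421 pm.

421 pm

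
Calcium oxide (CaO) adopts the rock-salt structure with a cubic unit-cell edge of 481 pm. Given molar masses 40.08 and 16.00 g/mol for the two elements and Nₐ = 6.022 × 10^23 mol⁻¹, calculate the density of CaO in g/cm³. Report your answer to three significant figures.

The rock-salt structure contains Z = 4 formula units per cell; M(CaO) = 40.08 + 16.00 = 56.08 g/mol.
a³ = (4.810 × 10^-8 cm)³ = 1.113 × 10^-22 cm³.
ρ = 4 × 56.08 / (6.022 × 10²³ × 1.113 × 10^-22) = 3.347 g/cm³.

3.35 g/cm³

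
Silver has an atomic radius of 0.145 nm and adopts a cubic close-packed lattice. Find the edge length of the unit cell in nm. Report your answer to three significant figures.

0.410 nm

In an FCC lattice, atoms touch along the face diagonal, so √2·a = 4r.
a = 4r/√2 = 4 × 0.145 / 1.4142 = 0.410 nm.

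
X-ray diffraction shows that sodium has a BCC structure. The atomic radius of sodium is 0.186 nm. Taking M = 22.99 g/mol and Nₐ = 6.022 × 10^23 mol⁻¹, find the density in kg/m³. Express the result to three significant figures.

963 kg/m³

In a BCC lattice, atoms touch along the body diagonal, so √3·a = 4r, giving a = 0.4295 nm = 4.295 × 10^-8 cm.
With Z = 2, ρ = Z·M/(N_A·a³) = 2 × 22.99 / (6.022 × 10²³ × 7.926 × 10^-23) = 0.9634 g/cm³ = 963 kg/m³.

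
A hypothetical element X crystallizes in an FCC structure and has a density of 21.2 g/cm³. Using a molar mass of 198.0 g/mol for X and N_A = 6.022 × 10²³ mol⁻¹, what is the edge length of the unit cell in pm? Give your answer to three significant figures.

396 pm

With Z = 4 atoms per FCC cell, a³ = Z·M/(N_A·ρ) = 4 × 198.0 / (6.022 × 10²³ × 21.20 g/cm³) = 6.204 × 10^-23 cm³.
a = (6.204 × 10^-23)^(1/3) = 3.959 × 10^-8 cm = 396 pm.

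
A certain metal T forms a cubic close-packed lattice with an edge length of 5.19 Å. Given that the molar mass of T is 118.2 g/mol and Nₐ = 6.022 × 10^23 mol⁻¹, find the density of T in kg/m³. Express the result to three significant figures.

5620 kg/m³

An FCC unit cell contains Z = 4 atoms.
Cell volume: a³ = (5.19 Å)³ = (5.190 × 10^-8 cm)³ = 1.398 × 10^-22 cm³.
ρ = Z·M/(N_A·a³) = 4 × 118.2 / (6.022 × 10²³ × 1.398 × 10^-22) = 5.616 g/cm³ = 5620 kg/m³.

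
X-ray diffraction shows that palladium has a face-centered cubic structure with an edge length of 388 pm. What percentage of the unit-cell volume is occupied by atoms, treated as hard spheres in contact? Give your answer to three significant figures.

74.0%

In an FCC lattice atoms touch along the face diagonal, so √2·a = 4r, so r = 0.3536a = 137.2 pm.
Packing fraction = Z·(4/3)πr³ / a³ = 4 × (4/3)π × (137.2)³ / (388)³ = 0.7405 = 74.0%.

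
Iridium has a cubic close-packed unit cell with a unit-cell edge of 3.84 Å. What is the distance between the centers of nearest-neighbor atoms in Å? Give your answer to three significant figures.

2.72 Å

In an FCC structure, atoms touch along the face diagonal, so √2·a = 4r; the nearest-neighbor distance equals 2r = 0.7071·a.
d = 0.7071 × 3.84 = 2.72 Å.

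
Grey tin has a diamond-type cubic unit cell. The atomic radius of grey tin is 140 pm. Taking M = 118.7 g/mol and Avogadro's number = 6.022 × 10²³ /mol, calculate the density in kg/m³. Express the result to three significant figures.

5830 kg/m³

In a diamond cubic lattice, nearest neighbors lie along the body diagonal with √3·a = 8r, giving a = 646.6 pm = 6.466 × 10^-8 cm.
With Z = 8, ρ = Z·M/(N_A·a³) = 8 × 118.7 / (6.022 × 10²³ × 2.704 × 10^-22) = 5.832 g/cm³ = 5830 kg/m³.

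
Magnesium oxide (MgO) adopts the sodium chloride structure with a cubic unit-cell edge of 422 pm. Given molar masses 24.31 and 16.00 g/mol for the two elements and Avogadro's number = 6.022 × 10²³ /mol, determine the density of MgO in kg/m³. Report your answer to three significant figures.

3560 kg/m³

The sodium chloride structure contains Z = 4 formula units per cell; M(MgO) = 24.31 + 16.00 = 40.31 g/mol.
a³ = (4.220 × 10^-8 cm)³ = 7.515 × 10^-23 cm³.
ρ = 4 × 40.31 / (6.022 × 10²³ × 7.515 × 10^-23) = 3.563 g/cm³ = 3560 kg/m³.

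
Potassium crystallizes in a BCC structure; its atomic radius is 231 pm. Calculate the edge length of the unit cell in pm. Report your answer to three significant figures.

In a BCC lattice, atoms touch along the body diagonal, so √3·a = 4r.
a = 4r/√3 = 4 × 231 / 1.7321 = 533 pm.

533 pm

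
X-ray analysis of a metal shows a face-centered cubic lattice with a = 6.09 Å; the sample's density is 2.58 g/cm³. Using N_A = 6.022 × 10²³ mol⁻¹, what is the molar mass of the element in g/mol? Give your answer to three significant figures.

87.7 g/mol

An FCC cell has Z = 4 atoms; a = 6.090 × 10^-8 cm.
M = ρ·N_A·a³/Z = 2.58 × 6.022 × 10²³ × 2.259 × 10^-22 / 4 = 87.7 g/mol.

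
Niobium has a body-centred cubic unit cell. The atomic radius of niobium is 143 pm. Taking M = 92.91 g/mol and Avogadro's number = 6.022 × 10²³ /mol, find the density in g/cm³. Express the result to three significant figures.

In a BCC lattice, atoms touch along the body diagonal, so √3·a = 4r, giving a = 330.2 pm = 3.302 × 10^-8 cm.
With Z = 2, ρ = Z·M/(N_A·a³) = 2 × 92.91 / (6.022 × 10²³ × 3.602 × 10^-23) = 8.567 g/cm³.

8.57 g/cm³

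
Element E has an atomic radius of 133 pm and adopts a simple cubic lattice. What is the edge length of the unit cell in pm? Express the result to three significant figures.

In a simple cubic lattice, atoms touch along the cell edge, so a = 2r.
a = 2r = 2 × 133 = 266 pm.

266 pm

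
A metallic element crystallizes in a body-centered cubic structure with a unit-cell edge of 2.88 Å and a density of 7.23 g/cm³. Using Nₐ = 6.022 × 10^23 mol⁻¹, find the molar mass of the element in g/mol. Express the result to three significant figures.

A BCC cell has Z = 2 atoms; a = 2.880 × 10^-8 cm.
M = ρ·N_A·a³/Z = 7.23 × 6.022 × 10²³ × 2.389 × 10^-23 / 2 = 52.0 g/mol.

52.0 g/mol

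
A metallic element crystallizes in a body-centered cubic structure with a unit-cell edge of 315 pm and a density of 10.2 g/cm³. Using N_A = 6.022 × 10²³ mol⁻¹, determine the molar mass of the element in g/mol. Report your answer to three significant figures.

96.0 g/mol

A BCC cell has Z = 2 atoms; a = 3.150 × 10^-8 cm.
M = ρ·N_A·a³/Z = 10.2 × 6.022 × 10²³ × 3.126 × 10^-23 / 2 = 96.0 g/mol.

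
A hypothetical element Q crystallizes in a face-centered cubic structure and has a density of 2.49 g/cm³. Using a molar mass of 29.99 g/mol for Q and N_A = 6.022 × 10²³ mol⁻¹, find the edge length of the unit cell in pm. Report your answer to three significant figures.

With Z = 4 atoms per FCC cell, a³ = Z·M/(N_A·ρ) = 4 × 29.99 / (6.022 × 10²³ × 2.490 g/cm³) = 8.000 × 10^-23 cm³.
a = (8.000 × 10^-23)^(1/3) = 4.309 × 10^-8 cm = 431 pm.

431 pm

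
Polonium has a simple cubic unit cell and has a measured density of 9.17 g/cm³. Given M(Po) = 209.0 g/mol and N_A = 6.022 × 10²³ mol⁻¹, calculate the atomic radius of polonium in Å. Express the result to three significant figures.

For a simple cubic cell (Z = 1), a³ = Z·M/(N_A·ρ) = 1 × 209.0 / (6.022 × 10²³ × 9.170) = 3.785 × 10^-23 cm³, so a = 3.357 × 10^-8 cm = 3.357 Å.
Atoms touch along the cell edge, so a = 2r, so r = 0.5000 × a = 1.68 Å.

1.68 Å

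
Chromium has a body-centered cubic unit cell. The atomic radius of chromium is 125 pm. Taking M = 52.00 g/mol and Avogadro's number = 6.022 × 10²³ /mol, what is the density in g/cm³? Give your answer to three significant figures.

7.18 g/cm³

In a BCC lattice, atoms touch along the body diagonal, so √3·a = 4r, giving a = 288.7 pm = 2.887 × 10^-8 cm.
With Z = 2, ρ = Z·M/(N_A·a³) = 2 × 52.00 / (6.022 × 10²³ × 2.406 × 10^-23) = 7.179 g/cm³.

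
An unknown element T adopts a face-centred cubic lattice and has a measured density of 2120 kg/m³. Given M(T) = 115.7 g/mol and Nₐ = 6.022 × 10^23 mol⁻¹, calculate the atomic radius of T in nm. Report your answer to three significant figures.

For an FCC cell (Z = 4), a³ = Z·M/(N_A·ρ) = 4 × 115.7 / (6.022 × 10²³ × 2.120) = 3.625 × 10^-22 cm³, so a = 7.130 × 10^-8 cm = 0.7130 nm.
Atoms touch along the face diagonal, so √2·a = 4r, so r = 0.3536 × a = 0.252 nm.

0.252 nm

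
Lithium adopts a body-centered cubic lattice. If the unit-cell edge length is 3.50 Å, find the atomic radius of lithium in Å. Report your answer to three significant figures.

1.52 Å

In a BCC lattice, atoms touch along the body diagonal, so √3·a = 4r.
r = √3·a/4 = 1.7321 × 3.50 / 4 = 1.52 Å.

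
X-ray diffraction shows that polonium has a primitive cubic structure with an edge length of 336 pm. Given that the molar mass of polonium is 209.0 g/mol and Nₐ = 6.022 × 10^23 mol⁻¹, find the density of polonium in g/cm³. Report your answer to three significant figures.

9.15 g/cm³

A simple cubic unit cell contains Z = 1 atom.
Cell volume: a³ = (336 pm)³ = (3.360 × 10^-8 cm)³ = 3.793 × 10^-23 cm³.
ρ = Z·M/(N_A·a³) = 1 × 209.0 / (6.022 × 10²³ × 3.793 × 10^-23) = 9.149 g/cm³.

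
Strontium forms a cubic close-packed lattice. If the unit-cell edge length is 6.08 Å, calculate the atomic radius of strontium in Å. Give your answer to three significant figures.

2.15 Å

In an FCC lattice, atoms touch along the face diagonal, so √2·a = 4r.
r = √2·a/4 = 1.4142 × 6.08 / 4 = 2.15 Å.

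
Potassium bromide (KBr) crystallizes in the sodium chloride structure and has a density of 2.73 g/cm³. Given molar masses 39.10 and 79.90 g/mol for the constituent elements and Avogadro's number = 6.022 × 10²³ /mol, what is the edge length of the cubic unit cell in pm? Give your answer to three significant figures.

662 pm

M(KBr) = 119.0 g/mol; Z = 4 formula units per cell.
a³ = Z·M/(N_A·ρ) = 4 × 119.0 / (6.022 × 10²³ × 2.73) = 2.895 × 10^-22 cm³, so a = 6.616 × 10^-8 cm = 662 pm.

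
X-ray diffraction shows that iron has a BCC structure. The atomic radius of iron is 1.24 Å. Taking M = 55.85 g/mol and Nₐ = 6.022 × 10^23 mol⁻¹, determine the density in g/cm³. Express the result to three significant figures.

In a BCC lattice, atoms touch along the body diagonal, so √3·a = 4r, giving a = 2.864 Å = 2.864 × 10^-8 cm.
With Z = 2, ρ = Z·M/(N_A·a³) = 2 × 55.85 / (6.022 × 10²³ × 2.348 × 10^-23) = 7.899 g/cm³.

7.90 g/cm³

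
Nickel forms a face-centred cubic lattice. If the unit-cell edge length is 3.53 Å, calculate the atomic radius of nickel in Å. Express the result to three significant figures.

In an FCC lattice, atoms touch along the face diagonal, so √2·a = 4r.
r = √2·a/4 = 1.4142 × 3.53 / 4 = 1.25 Å.

1.25 Å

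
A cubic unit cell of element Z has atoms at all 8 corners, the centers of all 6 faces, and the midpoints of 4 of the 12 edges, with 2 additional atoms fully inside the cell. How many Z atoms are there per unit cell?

7

Corner atoms are shared by 8 cells (1/8 each), face atoms by 2 (1/2 each), edge atoms by 4 (1/4 each), interior atoms are unshared.
Net atoms = 8 × 1/8 + 6 × 1/2 + 4 × 1/4 + 2 = 1 + 3 + 1 + 2 = 7.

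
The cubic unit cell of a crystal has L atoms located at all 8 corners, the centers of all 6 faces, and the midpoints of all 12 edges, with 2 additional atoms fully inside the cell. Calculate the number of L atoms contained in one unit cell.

9

Corner atoms are shared by 8 cells (1/8 each), face atoms by 2 (1/2 each), edge atoms by 4 (1/4 each), interior atoms are unshared.
Net atoms = 8 × 1/8 + 6 × 1/2 + 12 × 1/4 + 2 = 1 + 3 + 3 + 2 = 9.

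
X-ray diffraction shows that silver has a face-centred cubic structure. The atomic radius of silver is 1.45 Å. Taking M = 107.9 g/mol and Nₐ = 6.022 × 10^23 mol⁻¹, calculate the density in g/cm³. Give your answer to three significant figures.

10.4 g/cm³

In an FCC lattice, atoms touch along the face diagonal, so √2·a = 4r, giving a = 4.101 Å = 4.101 × 10^-8 cm.
With Z = 4, ρ = Z·M/(N_A·a³) = 4 × 107.9 / (6.022 × 10²³ × 6.898 × 10^-23) = 10.39 g/cm³.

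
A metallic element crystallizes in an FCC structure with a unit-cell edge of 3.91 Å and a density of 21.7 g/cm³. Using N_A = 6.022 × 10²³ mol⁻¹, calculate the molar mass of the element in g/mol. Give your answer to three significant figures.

195 g/mol

An FCC cell has Z = 4 atoms; a = 3.910 × 10^-8 cm.
M = ρ·N_A·a³/Z = 21.7 × 6.022 × 10²³ × 5.978 × 10^-23 / 4 = 195 g/mol.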